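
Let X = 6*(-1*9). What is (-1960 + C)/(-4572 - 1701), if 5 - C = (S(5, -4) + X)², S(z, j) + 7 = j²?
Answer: 3980/6273 ≈ 0.63447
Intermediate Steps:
S(z, j) = -7 + j²
X = -54 (X = 6*(-9) = -54)
C = -2020 (C = 5 - ((-7 + (-4)²) - 54)² = 5 - ((-7 + 16) - 54)² = 5 - (9 - 54)² = 5 - 1*(-45)² = 5 - 1*2025 = 5 - 2025 = -2020)
(-1960 + C)/(-4572 - 1701) = (-1960 - 2020)/(-4572 - 1701) = -3980/(-6273) = -3980*(-1/6273) = 3980/6273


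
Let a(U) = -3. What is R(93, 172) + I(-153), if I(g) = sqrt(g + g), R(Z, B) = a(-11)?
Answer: -3 + 3*I*sqrt(34) ≈ -3.0 + 17.493*I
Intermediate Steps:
R(Z, B) = -3
I(g) = sqrt(2)*sqrt(g) (I(g) = sqrt(2*g) = sqrt(2)*sqrt(g))
R(93, 172) + I(-153) = -3 + sqrt(2)*sqrt(-153) = -3 + sqrt(2)*(3*I*sqrt(17)) = -3 + 3*I*sqrt(34)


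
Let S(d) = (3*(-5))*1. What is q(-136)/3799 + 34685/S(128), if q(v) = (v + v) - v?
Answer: -26354071/11397 ≈ -2312.4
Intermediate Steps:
q(v) = v (q(v) = 2*v - v = v)
S(d) = -15 (S(d) = -15*1 = -15)
q(-136)/3799 + 34685/S(128) = -136/3799 + 34685/(-15) = -136*1/3799 + 34685*(-1/15) = -136/3799 - 6937/3 = -26354071/11397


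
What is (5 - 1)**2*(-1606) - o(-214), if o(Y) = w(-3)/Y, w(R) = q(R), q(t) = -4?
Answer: -2749474/107 ≈ -25696.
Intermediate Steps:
w(R) = -4
o(Y) = -4/Y
(5 - 1)**2*(-1606) - o(-214) = (5 - 1)**2*(-1606) - (-4)/(-214) = 4**2*(-1606) - (-4)*(-1)/214 = 16*(-1606) - 1*2/107 = -25696 - 2/107 = -2749474/107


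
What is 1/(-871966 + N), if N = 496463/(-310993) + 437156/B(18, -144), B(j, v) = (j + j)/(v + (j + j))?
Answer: -310993/679033186425 ≈ -4.5799e-7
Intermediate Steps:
B(j, v) = 2*j/(v + 2*j) (B(j, v) = (2*j)/(v + 2*j) = 2*j/(v + 2*j))
N = -407857864187/310993 (N = 496463/(-310993) + 437156/((2*18/(-144 + 2*18))) = 496463*(-1/310993) + 437156/((2*18/(-144 + 36))) = -496463/310993 + 437156/((2*18/(-108))) = -496463/310993 + 437156/((2*18*(-1/108))) = -496463/310993 + 437156/(-1/3) = -496463/310993 + 437156*(-3) = -496463/310993 - 1311468 = -407857864187/310993 ≈ -1.3115e+6)
1/(-871966 + N) = 1/(-871966 - 407857864187/310993) = 1/(-679033186425/310993) = -310993/679033186425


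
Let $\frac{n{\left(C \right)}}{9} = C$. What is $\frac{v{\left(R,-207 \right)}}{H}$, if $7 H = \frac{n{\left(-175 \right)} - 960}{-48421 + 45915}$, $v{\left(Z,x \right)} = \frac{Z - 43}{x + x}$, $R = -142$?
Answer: $\frac{324527}{104949} \approx 3.0922$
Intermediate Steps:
$n{\left(C \right)} = 9 C$
$v{\left(Z,x \right)} = \frac{-43 + Z}{2 x}$
$H = \frac{2535}{17542}$ ($H = \frac{\left(9 \left(-175\right) - 960\right) \frac{1}{-48421 + 45915}}{7} = \frac{\left(-1575 - 960\right) \frac{1}{-2506}}{7} = \frac{\left(-2535\right) \left(- \frac{1}{2506}\right)}{7} = \frac{1}{7} \cdot \frac{2535}{2506} = \frac{2535}{17542} \approx 0.14451$)
$\frac{v{\left(R,-207 \right)}}{H} = \frac{\frac{1}{2} \frac{1}{-207} \left(-43 - 142\right)}{\frac{2535}{17542}} = \frac{1}{2} \left(- \frac{1}{207}\right) \left(-185\right) \frac{17542}{2535} = \frac{185}{414} \cdot \frac{17542}{2535} = \frac{324527}{104949}$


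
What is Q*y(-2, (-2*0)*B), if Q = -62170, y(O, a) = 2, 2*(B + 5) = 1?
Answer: -124340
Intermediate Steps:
B = -9/2 (B = -5 + (½)*1 = -5 + ½ = -9/2 ≈ -4.5000)
Q*y(-2, (-2*0)*B) = -62170*2 = -124340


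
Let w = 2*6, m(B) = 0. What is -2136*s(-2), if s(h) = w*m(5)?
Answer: 0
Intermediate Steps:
w = 12
s(h) = 0 (s(h) = 12*0 = 0)
-2136*s(-2) = -2136*0 = 0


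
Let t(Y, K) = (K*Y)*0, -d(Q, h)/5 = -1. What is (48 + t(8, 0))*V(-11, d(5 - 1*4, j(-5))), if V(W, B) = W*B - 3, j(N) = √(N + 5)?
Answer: -2784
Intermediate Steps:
j(N) = √(5 + N)
d(Q, h) = 5 (d(Q, h) = -5*(-1) = 5)
t(Y, K) = 0
V(W, B) = -3 + B*W (V(W, B) = B*W - 3 = -3 + B*W)
(48 + t(8, 0))*V(-11, d(5 - 1*4, j(-5))) = (48 + 0)*(-3 + 5*(-11)) = 48*(-3 - 55) = 48*(-58) = -2784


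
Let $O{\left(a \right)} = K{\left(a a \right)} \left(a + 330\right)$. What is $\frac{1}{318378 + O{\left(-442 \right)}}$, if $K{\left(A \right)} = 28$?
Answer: $\frac{1}{315242} \approx 3.1722 \cdot 10^{-6}$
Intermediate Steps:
$O{\left(a \right)} = 9240 + 28 a$ ($O{\left(a \right)} = 28 \left(a + 330\right) = 28 \left(330 + a\right) = 9240 + 28 a$)
$\frac{1}{318378 + O{\left(-442 \right)}} = \frac{1}{318378 + \left(9240 + 28 \left(-442\right)\right)} = \frac{1}{318378 + \left(9240 - 12376\right)} = \frac{1}{318378 - 3136} = \frac{1}{315242}$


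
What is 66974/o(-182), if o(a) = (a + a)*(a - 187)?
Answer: 33487/67158 ≈ 0.49863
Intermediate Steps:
o(a) = 2*a*(-187 + a) (o(a) = (2*a)*(-187 + a) = 2*a*(-187 + a))
66974/o(-182) = 66974/((2*(-182)*(-187 - 182))) = 66974/((2*(-182)*(-369))) = 66974/134316 = 66974*(1/134316) = 33487/67158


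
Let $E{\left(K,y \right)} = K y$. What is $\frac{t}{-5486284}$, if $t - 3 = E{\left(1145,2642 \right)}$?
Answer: $- \frac{70351}{127588} \approx -0.55139$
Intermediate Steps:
$t = 3025093$ ($t = 3 + 1145 \cdot 2642 = 3 + 3025090 = 3025093$)
$\frac{t}{-5486284} = \frac{3025093}{-5486284} = 3025093 \left(- \frac{1}{5486284}\right) = - \frac{70351}{127588}$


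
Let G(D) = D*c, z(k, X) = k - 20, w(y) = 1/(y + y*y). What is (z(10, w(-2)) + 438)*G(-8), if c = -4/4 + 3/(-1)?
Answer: 13696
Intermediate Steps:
c = -4 (c = -4*¼ + 3*(-1) = -1 - 3 = -4)
w(y) = 1/(y + y²)
z(k, X) = -20 + k
G(D) = -4*D (G(D) = D*(-4) = -4*D)
(z(10, w(-2)) + 438)*G(-8) = ((-20 + 10) + 438)*(-4*(-8)) = (-10 + 438)*32 = 428*32 = 13696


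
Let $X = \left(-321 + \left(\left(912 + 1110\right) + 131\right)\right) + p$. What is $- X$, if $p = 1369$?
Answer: $-3201$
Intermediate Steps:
$X = 3201$ ($X = \left(-321 + \left(\left(912 + 1110\right) + 131\right)\right) + 1369 = \left(-321 + \left(2022 + 131\right)\right) + 1369 = \left(-321 + 2153\right) + 1369 = 1832 + 1369 = 3201$)
$- X = \left(-1\right) 3201 = -3201$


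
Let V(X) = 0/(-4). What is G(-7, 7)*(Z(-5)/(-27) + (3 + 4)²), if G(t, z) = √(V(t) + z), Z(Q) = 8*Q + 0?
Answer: 1363*√7/27 ≈ 133.56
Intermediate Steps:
V(X) = 0 (V(X) = 0*(-¼) = 0)
Z(Q) = 8*Q
G(t, z) = √z (G(t, z) = √(0 + z) = √z)
G(-7, 7)*(Z(-5)/(-27) + (3 + 4)²) = √7*((8*(-5))/(-27) + (3 + 4)²) = √7*(-40*(-1/27) + 7²) = √7*(40/27 + 49) = √7*(1363/27) = 1363*√7/27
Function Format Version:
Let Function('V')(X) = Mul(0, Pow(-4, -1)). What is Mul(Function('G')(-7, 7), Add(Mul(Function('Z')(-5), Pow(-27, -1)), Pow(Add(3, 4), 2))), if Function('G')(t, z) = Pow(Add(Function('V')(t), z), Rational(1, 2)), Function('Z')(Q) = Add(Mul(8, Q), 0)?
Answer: Mul(Rational(1363, 27), Pow(7, Rational(1, 2))) ≈ 133.56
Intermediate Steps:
Function('V')(X) = 0 (Function('V')(X) = Mul(0, Rational(-1, 4)) = 0)
Function('Z')(Q) = Mul(8, Q)
Function('G')(t, z) = Pow(z, Rational(1, 2)) (Function('G')(t, z) = Pow(Add(0, z), Rational(1, 2)) = Pow(z, Rational(1, 2)))
Mul(Function('G')(-7, 7), Add(Mul(Function('Z')(-5), Pow(-27, -1)), Pow(Add(3, 4), 2))) = Mul(Pow(7, Rational(1, 2)), Add(Mul(Mul(8, -5), Pow(-27, -1)), Pow(Add(3, 4), 2))) = Mul(Pow(7, Rational(1, 2)), Add(Mul(-40, Rational(-1, 27)), Pow(7, 2))) = Mul(Pow(7, Rational(1, 2)), Add(Rational(40, 27), 49)) = Mul(Pow(7, Rational(1, 2)), Rational(1363, 27)) = Mul(Rational(1363, 27), Pow(7, Rational(1, 2)))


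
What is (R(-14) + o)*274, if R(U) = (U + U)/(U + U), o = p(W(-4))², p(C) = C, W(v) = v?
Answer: 4658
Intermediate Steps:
o = 16 (o = (-4)² = 16)
R(U) = 1 (R(U) = (2*U)/((2*U)) = (2*U)*(1/(2*U)) = 1)
(R(-14) + o)*274 = (1 + 16)*274 = 17*274 = 4658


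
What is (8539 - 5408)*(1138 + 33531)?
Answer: 108548639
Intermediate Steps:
(8539 - 5408)*(1138 + 33531) = 3131*34669 = 108548639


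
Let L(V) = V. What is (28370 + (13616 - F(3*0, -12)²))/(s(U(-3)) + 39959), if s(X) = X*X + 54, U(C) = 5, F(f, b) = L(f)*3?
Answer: 20993/20019 ≈ 1.0487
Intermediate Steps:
F(f, b) = 3*f (F(f, b) = f*3 = 3*f)
s(X) = 54 + X² (s(X) = X² + 54 = 54 + X²)
(28370 + (13616 - F(3*0, -12)²))/(s(U(-3)) + 39959) = (28370 + (13616 - (3*(3*0))²))/((54 + 5²) + 39959) = (28370 + (13616 - (3*0)²))/((54 + 25) + 39959) = (28370 + (13616 - 1*0²))/(79 + 39959) = (28370 + (13616 - 1*0))/40038 = (28370 + (13616 + 0))*(1/40038) = (28370 + 13616)*(1/40038) = 41986*(1/40038) = 20993/20019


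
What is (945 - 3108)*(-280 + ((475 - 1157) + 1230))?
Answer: -579684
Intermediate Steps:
(945 - 3108)*(-280 + ((475 - 1157) + 1230)) = -2163*(-280 + (-682 + 1230)) = -2163*(-280 + 548) = -2163*268 = -579684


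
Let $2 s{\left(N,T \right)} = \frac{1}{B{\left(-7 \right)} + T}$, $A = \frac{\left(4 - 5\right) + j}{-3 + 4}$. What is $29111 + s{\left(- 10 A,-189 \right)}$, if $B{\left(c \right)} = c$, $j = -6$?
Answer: $\frac{11411511}{392} \approx 29111.0$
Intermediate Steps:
$A = -7$ ($A = \frac{\left(4 - 5\right) - 6}{-3 + 4} = \frac{\left(4 - 5\right) - 6}{1} = \left(-1 - 6\right) 1 = \left(-7\right) 1 = -7$)
$s{\left(N,T \right)} = \frac{1}{2 \left(-7 + T\right)}$
$29111 + s{\left(- 10 A,-189 \right)} = 29111 + \frac{1}{2 \left(-7 - 189\right)} = 29111 + \frac{1}{2 \left(-196\right)} = 29111 + \frac{1}{2} \left(- \frac{1}{196}\right) = 29111 - \frac{1}{392} = \frac{11411511}{392}$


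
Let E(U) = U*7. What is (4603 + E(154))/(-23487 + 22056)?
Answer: -5681/1431 ≈ -3.9700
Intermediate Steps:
E(U) = 7*U
(4603 + E(154))/(-23487 + 22056) = (4603 + 7*154)/(-23487 + 22056) = (4603 + 1078)/(-1431) = 5681*(-1/1431) = -5681/1431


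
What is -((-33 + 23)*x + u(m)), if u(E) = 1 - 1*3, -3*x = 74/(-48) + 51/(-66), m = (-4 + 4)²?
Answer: 3847/396 ≈ 9.7146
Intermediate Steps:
m = 0 (m = 0² = 0)
x = 611/792 (x = -(74/(-48) + 51/(-66))/3 = -(74*(-1/48) + 51*(-1/66))/3 = -(-37/24 - 17/22)/3 = -⅓*(-611/264) = 611/792 ≈ 0.77146)
u(E) = -2 (u(E) = 1 - 3 = -2)
-((-33 + 23)*x + u(m)) = -((-33 + 23)*(611/792) - 2) = -(-10*611/792 - 2) = -(-3055/396 - 2) = -1*(-3847/396) = 3847/396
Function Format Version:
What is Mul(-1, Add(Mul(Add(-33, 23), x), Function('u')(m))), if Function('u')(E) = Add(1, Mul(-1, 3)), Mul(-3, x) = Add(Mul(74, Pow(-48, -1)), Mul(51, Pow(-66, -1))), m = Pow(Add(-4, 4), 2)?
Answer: Rational(3847, 396) ≈ 9.7146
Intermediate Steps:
m = 0 (m = Pow(0, 2) = 0)
x = Rational(611, 792) (x = Mul(Rational(-1, 3), Add(Mul(74, Pow(-48, -1)), Mul(51, Pow(-66, -1)))) = Mul(Rational(-1, 3), Add(Mul(74, Rational(-1, 48)), Mul(51, Rational(-1, 66)))) = Mul(Rational(-1, 3), Add(Rational(-37, 24), Rational(-17, 22))) = Mul(Rational(-1, 3), Rational(-611, 264)) = Rational(611, 792) ≈ 0.77146)
Function('u')(E) = -2 (Function('u')(E) = Add(1, -3) = -2)
Mul(-1, Add(Mul(Add(-33, 23), x), Function('u')(m))) = Mul(-1, Add(Mul(Add(-33, 23), Rational(611, 792)), -2)) = Mul(-1, Add(Mul(-10, Rational(611, 792)), -2)) = Mul(-1, Add(Rational(-3055, 396), -2)) = Mul(-1, Rational(-3847, 396)) = Rational(3847, 396)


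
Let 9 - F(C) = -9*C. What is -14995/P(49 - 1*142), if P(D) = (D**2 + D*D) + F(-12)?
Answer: -14995/17199 ≈ -0.87185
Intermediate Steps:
F(C) = 9 + 9*C (F(C) = 9 - (-9)*C = 9 + 9*C)
P(D) = -99 + 2*D**2 (P(D) = (D**2 + D*D) + (9 + 9*(-12)) = (D**2 + D**2) + (9 - 108) = 2*D**2 - 99 = -99 + 2*D**2)
-14995/P(49 - 1*142) = -14995/(-99 + 2*(49 - 1*142)**2) = -14995/(-99 + 2*(49 - 142)**2) = -14995/(-99 + 2*(-93)**2) = -14995/(-99 + 2*8649) = -14995/(-99 + 17298) = -14995/17199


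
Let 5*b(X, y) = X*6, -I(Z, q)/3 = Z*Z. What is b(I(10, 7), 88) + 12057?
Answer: 11697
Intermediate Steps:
I(Z, q) = -3*Z² (I(Z, q) = -3*Z*Z = -3*Z²)
b(X, y) = 6*X/5 (b(X, y) = (X*6)/5 = (6*X)/5 = 6*X/5)
b(I(10, 7), 88) + 12057 = 6*(-3*10²)/5 + 12057 = 6*(-3*100)/5 + 12057 = (6/5)*(-300) + 12057 = -360 + 12057 = 11697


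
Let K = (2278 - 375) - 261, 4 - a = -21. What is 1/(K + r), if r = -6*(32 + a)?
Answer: 1/1300 ≈ 0.00076923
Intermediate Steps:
a = 25 (a = 4 - 1*(-21) = 4 + 21 = 25)
K = 1642 (K = 1903 - 261 = 1642)
r = -342 (r = -6*(32 + 25) = -6*57 = -342)
1/(K + r) = 1/(1642 - 342) = 1/1300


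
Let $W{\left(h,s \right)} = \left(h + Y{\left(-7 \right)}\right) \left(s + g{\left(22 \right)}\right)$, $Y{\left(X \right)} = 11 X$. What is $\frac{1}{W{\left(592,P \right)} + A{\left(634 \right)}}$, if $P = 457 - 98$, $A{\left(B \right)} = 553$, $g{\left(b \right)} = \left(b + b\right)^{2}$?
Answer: $\frac{1}{1182478} \approx 8.4568 \cdot 10^{-7}$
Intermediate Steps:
$g{\left(b \right)} = 4 b^{2}$ ($g{\left(b \right)} = \left(2 b\right)^{2} = 4 b^{2}$)
$P = 359$
$W{\left(h,s \right)} = \left(-77 + h\right) \left(1936 + s\right)$ ($W{\left(h,s \right)} = \left(h + 11 \left(-7\right)\right) \left(s + 4 \cdot 22^{2}\right) = \left(h - 77\right) \left(s + 4 \cdot 484\right) = \left(-77 + h\right) \left(s + 1936\right) = \left(-77 + h\right) \left(1936 + s\right)$)
$\frac{1}{W{\left(592,P \right)} + A{\left(634 \right)}} = \frac{1}{\left(-149072 - 27643 + 1936 \cdot 592 + 592 \cdot 359\right) + 553} = \frac{1}{\left(-149072 - 27643 + 1146112 + 212528\right) + 553} = \frac{1}{1181925 + 553} = \frac{1}{1182478}$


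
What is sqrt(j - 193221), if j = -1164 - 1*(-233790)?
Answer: sqrt(39405) ≈ 198.51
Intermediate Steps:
j = 232626 (j = -1164 + 233790 = 232626)
sqrt(j - 193221) = sqrt(232626 - 193221) = sqrt(39405)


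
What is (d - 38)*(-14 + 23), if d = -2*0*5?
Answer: -342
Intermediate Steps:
d = 0 (d = 0*5 = 0)
(d - 38)*(-14 + 23) = (0 - 38)*(-14 + 23) = -38*9 = -342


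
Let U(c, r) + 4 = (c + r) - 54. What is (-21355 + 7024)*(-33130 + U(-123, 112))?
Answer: 475774869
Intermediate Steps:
U(c, r) = -58 + c + r (U(c, r) = -4 + ((c + r) - 54) = -4 + (-54 + c + r) = -58 + c + r)
(-21355 + 7024)*(-33130 + U(-123, 112)) = (-21355 + 7024)*(-33130 + (-58 - 123 + 112)) = -14331*(-33130 - 69) = -14331*(-33199) = 475774869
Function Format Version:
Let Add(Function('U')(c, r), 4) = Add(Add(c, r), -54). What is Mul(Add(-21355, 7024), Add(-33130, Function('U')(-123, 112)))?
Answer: 475774869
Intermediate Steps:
Function('U')(c, r) = Add(-58, c, r) (Function('U')(c, r) = Add(-4, Add(Add(c, r), -54)) = Add(-4, Add(-54, c, r)) = Add(-58, c, r))
Mul(Add(-21355, 7024), Add(-33130, Function('U')(-123, 112))) = Mul(Add(-21355, 7024), Add(-33130, Add(-58, -123, 112))) = Mul(-14331, Add(-33130, -69)) = Mul(-14331, -33199) = 475774869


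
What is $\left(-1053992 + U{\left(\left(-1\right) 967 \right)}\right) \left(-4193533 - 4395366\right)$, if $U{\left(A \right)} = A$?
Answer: $9060936300141$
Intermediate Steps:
$\left(-1053992 + U{\left(\left(-1\right) 967 \right)}\right) \left(-4193533 - 4395366\right) = \left(-1053992 - 967\right) \left(-4193533 - 4395366\right) = \left(-1053992 - 967\right) \left(-8588899\right) = \left(-1054959\right) \left(-8588899\right) = 9060936300141$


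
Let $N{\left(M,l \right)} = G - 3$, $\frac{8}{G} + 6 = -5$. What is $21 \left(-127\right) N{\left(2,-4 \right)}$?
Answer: $\frac{109347}{11} \approx 9940.6$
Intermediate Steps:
$G = - \frac{8}{11}$ ($G = \frac{8}{-6 - 5} = \frac{8}{-11} = 8 \left(- \frac{1}{11}\right) = - \frac{8}{11} \approx -0.72727$)
$N{\left(M,l \right)} = - \frac{41}{11}$ ($N{\left(M,l \right)} = - \frac{8}{11} - 3 = - \frac{41}{11}$)
$21 \left(-127\right) N{\left(2,-4 \right)} = 21 \left(-127\right) \left(- \frac{41}{11}\right) = \left(-2667\right) \left(- \frac{41}{11}\right) = \frac{109347}{11}$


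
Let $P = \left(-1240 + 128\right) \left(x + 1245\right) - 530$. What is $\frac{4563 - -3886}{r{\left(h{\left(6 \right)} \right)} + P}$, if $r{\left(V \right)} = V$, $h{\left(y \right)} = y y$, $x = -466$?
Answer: $- \frac{8449}{866742} \approx -0.009748$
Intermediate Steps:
$h{\left(y \right)} = y^{2}$
$P = -866778$ ($P = \left(-1240 + 128\right) \left(-466 + 1245\right) - 530 = \left(-1112\right) 779 - 530 = -866248 - 530 = -866778$)
$\frac{4563 - -3886}{r{\left(h{\left(6 \right)} \right)} + P} = \frac{4563 - -3886}{6^{2} - 866778} = \frac{4563 + 3886}{36 - 866778} = \frac{8449}{-866742} = 8449 \left(- \frac{1}{866742}\right) = - \frac{8449}{866742}$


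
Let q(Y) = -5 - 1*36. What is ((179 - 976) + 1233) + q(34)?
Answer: 395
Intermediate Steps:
q(Y) = -41 (q(Y) = -5 - 36 = -41)
((179 - 976) + 1233) + q(34) = ((179 - 976) + 1233) - 41 = (-797 + 1233) - 41 = 436 - 41 = 395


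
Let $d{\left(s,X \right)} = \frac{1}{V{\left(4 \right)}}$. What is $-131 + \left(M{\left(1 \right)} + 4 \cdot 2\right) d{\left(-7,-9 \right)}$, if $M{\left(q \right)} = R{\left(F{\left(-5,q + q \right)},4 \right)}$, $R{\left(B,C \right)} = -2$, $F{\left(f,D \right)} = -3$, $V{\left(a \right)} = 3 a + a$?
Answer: $- \frac{1045}{8} \approx -130.63$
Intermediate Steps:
$V{\left(a \right)} = 4 a$
$d{\left(s,X \right)} = \frac{1}{16}$ ($d{\left(s,X \right)} = \frac{1}{4 \cdot 4} = \frac{1}{16}$)
$M{\left(q \right)} = -2$
$-131 + \left(M{\left(1 \right)} + 4 \cdot 2\right) d{\left(-7,-9 \right)} = -131 + \left(-2 + 4 \cdot 2\right) \frac{1}{16} = -131 + \left(-2 + 8\right) \frac{1}{16} = -131 + 6 \cdot \frac{1}{16} = -131 + \frac{3}{8} = - \frac{1045}{8}$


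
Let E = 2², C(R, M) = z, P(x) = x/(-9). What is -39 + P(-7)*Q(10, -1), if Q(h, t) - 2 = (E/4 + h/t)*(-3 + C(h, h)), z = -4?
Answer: 104/9 ≈ 11.556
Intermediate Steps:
P(x) = -x/9 (P(x) = x*(-⅑) = -x/9)
C(R, M) = -4
E = 4
Q(h, t) = -5 - 7*h/t (Q(h, t) = 2 + (4/4 + h/t)*(-3 - 4) = 2 + (4*(¼) + h/t)*(-7) = 2 + (1 + h/t)*(-7) = 2 + (-7 - 7*h/t) = -5 - 7*h/t)
-39 + P(-7)*Q(10, -1) = -39 + (-⅑*(-7))*(-5 - 7*10/(-1)) = -39 + 7*(-5 - 7*10*(-1))/9 = -39 + 7*(-5 + 70)/9 = -39 + (7/9)*65 = -39 + 455/9 = 104/9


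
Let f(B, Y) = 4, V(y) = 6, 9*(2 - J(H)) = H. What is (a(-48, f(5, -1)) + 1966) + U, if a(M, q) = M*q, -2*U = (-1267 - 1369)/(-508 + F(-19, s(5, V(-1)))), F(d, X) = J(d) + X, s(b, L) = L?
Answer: 7937432/4481 ≈ 1771.4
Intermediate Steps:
J(H) = 2 - H/9
F(d, X) = 2 + X - d/9 (F(d, X) = (2 - d/9) + X = 2 + X - d/9)
U = -11862/4481 (U = -(-1267 - 1369)/(2*(-508 + (2 + 6 - ⅑*(-19)))) = -(-1318)/(-508 + (2 + 6 + 19/9)) = -(-1318)/(-508 + 91/9) = -(-1318)/(-4481/9) = -(-1318)*(-9)/4481 = -½*23724/4481 = -11862/4481 ≈ -2.6472)
(a(-48, f(5, -1)) + 1966) + U = (-48*4 + 1966) - 11862/4481 = (-192 + 1966) - 11862/4481 = 1774 - 11862/4481 = 7937432/4481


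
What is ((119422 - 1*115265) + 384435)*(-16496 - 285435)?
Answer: -117327971152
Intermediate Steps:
((119422 - 1*115265) + 384435)*(-16496 - 285435) = ((119422 - 115265) + 384435)*(-301931) = (4157 + 384435)*(-301931) = 388592*(-301931) = -117327971152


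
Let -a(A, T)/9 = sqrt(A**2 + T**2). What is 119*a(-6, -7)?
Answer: -1071*sqrt(85) ≈ -9874.1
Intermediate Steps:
a(A, T) = -9*sqrt(A**2 + T**2)
119*a(-6, -7) = 119*(-9*sqrt((-6)**2 + (-7)**2)) = 119*(-9*sqrt(36 + 49)) = 119*(-9*sqrt(85)) = -1071*sqrt(85)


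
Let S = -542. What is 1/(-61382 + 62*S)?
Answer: -1/94986 ≈ -1.0528e-5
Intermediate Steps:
1/(-61382 + 62*S) = 1/(-61382 + 62*(-542)) = 1/(-61382 - 33604) = 1/(-94986) = -1/94986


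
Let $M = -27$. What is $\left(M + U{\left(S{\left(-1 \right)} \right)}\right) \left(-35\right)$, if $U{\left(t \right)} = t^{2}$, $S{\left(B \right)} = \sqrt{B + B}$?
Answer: $1015$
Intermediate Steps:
$S{\left(B \right)} = \sqrt{2} \sqrt{B}$ ($S{\left(B \right)} = \sqrt{2 B} = \sqrt{2} \sqrt{B}$)
$\left(M + U{\left(S{\left(-1 \right)} \right)}\right) \left(-35\right) = \left(-27 + \left(\sqrt{2} \sqrt{-1}\right)^{2}\right) \left(-35\right) = \left(-27 + \left(\sqrt{2} i\right)^{2}\right) \left(-35\right) = \left(-27 + \left(i \sqrt{2}\right)^{2}\right) \left(-35\right) = \left(-27 - 2\right) \left(-35\right) = \left(-29\right) \left(-35\right) = 1015$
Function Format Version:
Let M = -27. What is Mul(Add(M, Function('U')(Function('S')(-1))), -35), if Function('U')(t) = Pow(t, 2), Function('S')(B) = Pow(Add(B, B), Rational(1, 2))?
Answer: 1015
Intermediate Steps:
Function('S')(B) = Mul(Pow(2, Rational(1, 2)), Pow(B, Rational(1, 2))) (Function('S')(B) = Pow(Mul(2, B), Rational(1, 2)) = Mul(Pow(2, Rational(1, 2)), Pow(B, Rational(1, 2))))
Mul(Add(M, Function('U')(Function('S')(-1))), -35) = Mul(Add(-27, Pow(Mul(Pow(2, Rational(1, 2)), Pow(-1, Rational(1, 2))), 2)), -35) = Mul(Add(-27, Pow(Mul(Pow(2, Rational(1, 2)), I), 2)), -35) = Mul(Add(-27, Pow(Mul(I, Pow(2, Rational(1, 2))), 2)), -35) = Mul(Add(-27, -2), -35) = Mul(-29, -35) = 1015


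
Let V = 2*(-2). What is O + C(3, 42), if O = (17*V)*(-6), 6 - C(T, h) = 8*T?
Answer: 390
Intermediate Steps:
V = -4
C(T, h) = 6 - 8*T
O = 408 (O = (17*(-4))*(-6) = -68*(-6) = 408)
O + C(3, 42) = 408 + (6 - 8*3) = 408 + (6 - 24) = 408 - 18 = 390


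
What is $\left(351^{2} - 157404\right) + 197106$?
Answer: $162903$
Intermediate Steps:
$\left(351^{2} - 157404\right) + 197106 = \left(123201 - 157404\right) + 197106 = -34203 + 197106 = 162903$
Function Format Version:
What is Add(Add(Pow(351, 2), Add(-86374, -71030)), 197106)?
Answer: 162903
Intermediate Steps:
Add(Add(Pow(351, 2), Add(-86374, -71030)), 197106) = Add(Add(123201, -157404), 197106) = Add(-34203, 197106) = 162903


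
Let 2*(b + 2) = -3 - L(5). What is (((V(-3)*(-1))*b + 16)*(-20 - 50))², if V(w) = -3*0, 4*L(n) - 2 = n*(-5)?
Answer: 1254400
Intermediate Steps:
L(n) = ½ - 5*n/4 (L(n) = ½ + (n*(-5))/4 = ½ + (-5*n)/4 = ½ - 5*n/4)
V(w) = 0
b = -5/8 (b = -2 + (-3 - (½ - 5/4*5))/2 = -2 + (-3 - (½ - 25/4))/2 = -2 + (-3 - 1*(-23/4))/2 = -2 + (-3 + 23/4)/2 = -2 + (½)*(11/4) = -2 + 11/8 = -5/8 ≈ -0.62500)
(((V(-3)*(-1))*b + 16)*(-20 - 50))² = (((0*(-1))*(-5/8) + 16)*(-20 - 50))² = ((0*(-5/8) + 16)*(-70))² = ((0 + 16)*(-70))² = (16*(-70))² = (-1120)² = 1254400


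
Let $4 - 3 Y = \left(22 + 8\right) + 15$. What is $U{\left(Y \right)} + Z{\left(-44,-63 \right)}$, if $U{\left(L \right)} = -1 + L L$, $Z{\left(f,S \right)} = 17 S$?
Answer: $- \frac{7967}{9} \approx -885.22$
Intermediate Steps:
$Y = - \frac{41}{3}$ ($Y = \frac{4}{3} - \frac{\left(22 + 8\right) + 15}{3} = \frac{4}{3} - \frac{30 + 15}{3} = \frac{4}{3} - 15 = - \frac{41}{3} \approx -13.667$)
$U{\left(L \right)} = -1 + L^{2}$
$U{\left(Y \right)} + Z{\left(-44,-63 \right)} = \left(-1 + \left(- \frac{41}{3}\right)^{2}\right) + 17 \left(-63\right) = \left(-1 + \frac{1681}{9}\right) - 1071 = \frac{1672}{9} - 1071 = - \frac{7967}{9}$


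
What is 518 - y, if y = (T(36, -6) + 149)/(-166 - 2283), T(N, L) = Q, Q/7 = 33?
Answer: 1268962/2449 ≈ 518.16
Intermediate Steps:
Q = 231 (Q = 7*33 = 231)
T(N, L) = 231
y = -380/2449 (y = (231 + 149)/(-166 - 2283) = 380/(-2449) = 380*(-1/2449) = -380/2449 ≈ -0.15517)
518 - y = 518 - 1*(-380/2449) = 518 + 380/2449 = 1268962/2449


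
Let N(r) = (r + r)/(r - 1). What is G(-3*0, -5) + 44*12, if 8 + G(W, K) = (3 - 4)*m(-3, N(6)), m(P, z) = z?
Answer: 2588/5 ≈ 517.60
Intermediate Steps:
N(r) = 2*r/(-1 + r) (N(r) = (2*r)/(-1 + r) = 2*r/(-1 + r))
G(W, K) = -52/5 (G(W, K) = -8 + (3 - 4)*(2*6/(-1 + 6)) = -8 - 2*6/5 = -8 - 1*12/5 = -8 - 12/5 = -52/5)
G(-3*0, -5) + 44*12 = -52/5 + 44*12 = -52/5 + 528 = 2588/5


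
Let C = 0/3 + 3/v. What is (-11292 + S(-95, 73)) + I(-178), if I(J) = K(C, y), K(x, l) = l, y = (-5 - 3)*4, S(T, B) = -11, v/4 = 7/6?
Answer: -11335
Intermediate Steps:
v = 14/3 (v = 4*(7/6) = 14/3 ≈ 4.6667)
C = 9/14 (C = 0/3 + 3/(14/3) = 0*(1/3) + 3*(3/14) = 0 + 9/14 = 9/14 ≈ 0.64286)
y = -32 (y = -8*4 = -32)
I(J) = -32
(-11292 + S(-95, 73)) + I(-178) = (-11292 - 11) - 32 = -11303 - 32 = -11335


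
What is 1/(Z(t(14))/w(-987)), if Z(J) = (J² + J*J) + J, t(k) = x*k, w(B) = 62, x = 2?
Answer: 31/798 ≈ 0.038847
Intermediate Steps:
t(k) = 2*k
Z(J) = J + 2*J² (Z(J) = (J² + J²) + J = 2*J² + J = J + 2*J²)
1/(Z(t(14))/w(-987)) = 1/(((2*14)*(1 + 2*(2*14)))/62) = 1/((28*(1 + 2*28))*(1/62)) = 1/((28*(1 + 56))*(1/62)) = 1/((28*57)*(1/62)) = 1/(1596*(1/62)) = 1/(798/31) = 31/798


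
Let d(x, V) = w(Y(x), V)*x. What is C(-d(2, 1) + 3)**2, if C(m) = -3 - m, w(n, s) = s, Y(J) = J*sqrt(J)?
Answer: 16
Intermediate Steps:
Y(J) = J**(3/2)
d(x, V) = V*x
C(-d(2, 1) + 3)**2 = (-3 - (-2 + 3))**2 = (-3 - 1*1)**2 = (-3 - 1)**2 = (-4)**2 = 16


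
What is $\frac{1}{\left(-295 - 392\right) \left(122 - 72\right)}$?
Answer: $- \frac{1}{34350} \approx -2.9112 \cdot 10^{-5}$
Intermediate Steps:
$\frac{1}{\left(-295 - 392\right) \left(122 - 72\right)} = \frac{1}{\left(-687\right) \left(122 + \left(-204 + 132\right)\right)} = \frac{1}{\left(-687\right) \left(122 - 72\right)} = \frac{1}{\left(-687\right) 50} = \frac{1}{-34350} = - \frac{1}{34350}$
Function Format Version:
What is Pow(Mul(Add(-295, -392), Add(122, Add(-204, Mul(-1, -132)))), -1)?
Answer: Rational(-1, 34350) ≈ -2.9112e-5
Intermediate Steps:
Pow(Mul(Add(-295, -392), Add(122, Add(-204, Mul(-1, -132)))), -1) = Pow(Mul(-687, Add(122, Add(-204, 132))), -1) = Pow(Mul(-687, Add(122, -72)), -1) = Pow(Mul(-687, 50), -1) = Pow(-34350, -1) = Rational(-1, 34350)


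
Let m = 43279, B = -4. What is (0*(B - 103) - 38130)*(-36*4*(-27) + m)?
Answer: -1798477710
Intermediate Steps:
(0*(B - 103) - 38130)*(-36*4*(-27) + m) = (0*(-4 - 103) - 38130)*(-36*4*(-27) + 43279) = (0*(-107) - 38130)*(-144*(-27) + 43279) = (0 - 38130)*(3888 + 43279) = -38130*47167 = -1798477710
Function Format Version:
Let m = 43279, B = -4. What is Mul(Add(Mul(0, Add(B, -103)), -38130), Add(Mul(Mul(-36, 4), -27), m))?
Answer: -1798477710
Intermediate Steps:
Mul(Add(Mul(0, Add(B, -103)), -38130), Add(Mul(Mul(-36, 4), -27), m)) = Mul(Add(Mul(0, Add(-4, -103)), -38130), Add(Mul(Mul(-36, 4), -27), 43279)) = Mul(Add(Mul(0, -107), -38130), Add(Mul(-144, -27), 43279)) = Mul(Add(0, -38130), Add(3888, 43279)) = Mul(-38130, 47167) = -1798477710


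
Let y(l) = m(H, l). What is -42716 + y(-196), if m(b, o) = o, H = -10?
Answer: -42912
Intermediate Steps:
y(l) = l
-42716 + y(-196) = -42716 - 196 = -42912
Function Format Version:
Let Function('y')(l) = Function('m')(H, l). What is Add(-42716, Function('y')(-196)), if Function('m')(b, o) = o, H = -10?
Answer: -42912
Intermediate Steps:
Function('y')(l) = l
Add(-42716, Function('y')(-196)) = Add(-42716, -196) = -42912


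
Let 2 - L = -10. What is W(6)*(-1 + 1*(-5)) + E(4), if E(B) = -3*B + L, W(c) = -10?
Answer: 60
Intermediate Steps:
L = 12 (L = 2 - 1*(-10) = 2 + 10 = 12)
E(B) = 12 - 3*B (E(B) = -3*B + 12 = 12 - 3*B)
W(6)*(-1 + 1*(-5)) + E(4) = -10*(-1 + 1*(-5)) + (12 - 3*4) = -10*(-1 - 5) + (12 - 12) = -10*(-6) + 0 = 60 + 0 = 60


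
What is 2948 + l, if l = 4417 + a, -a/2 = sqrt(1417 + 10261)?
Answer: 7365 - 2*sqrt(11678) ≈ 7148.9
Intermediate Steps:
a = -2*sqrt(11678) (a = -2*sqrt(1417 + 10261) = -2*sqrt(11678) ≈ -216.13)
l = 4417 - 2*sqrt(11678) ≈ 4200.9
2948 + l = 2948 + (4417 - 2*sqrt(11678)) = 7365 - 2*sqrt(11678)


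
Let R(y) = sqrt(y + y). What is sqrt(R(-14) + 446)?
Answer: sqrt(446 + 2*I*sqrt(7)) ≈ 21.119 + 0.1253*I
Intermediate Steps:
R(y) = sqrt(2)*sqrt(y) (R(y) = sqrt(2*y) = sqrt(2)*sqrt(y))
sqrt(R(-14) + 446) = sqrt(sqrt(2)*sqrt(-14) + 446) = sqrt(sqrt(2)*(I*sqrt(14)) + 446) = sqrt(2*I*sqrt(7) + 446) = sqrt(446 + 2*I*sqrt(7))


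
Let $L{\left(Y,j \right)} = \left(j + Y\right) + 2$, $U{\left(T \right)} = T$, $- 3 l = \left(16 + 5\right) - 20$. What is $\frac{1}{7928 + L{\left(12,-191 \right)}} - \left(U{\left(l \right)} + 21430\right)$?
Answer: $- \frac{498304036}{23253} \approx -21430.0$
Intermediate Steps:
$l = - \frac{1}{3}$ ($l = - \frac{\left(16 + 5\right) - 20}{3} = - \frac{21 - 20}{3} = \left(- \frac{1}{3}\right) 1 = - \frac{1}{3} \approx -0.33333$)
$L{\left(Y,j \right)} = 2 + Y + j$ ($L{\left(Y,j \right)} = \left(Y + j\right) + 2 = 2 + Y + j$)
$\frac{1}{7928 + L{\left(12,-191 \right)}} - \left(U{\left(l \right)} + 21430\right) = \frac{1}{7928 + \left(2 + 12 - 191\right)} - \left(- \frac{1}{3} + 21430\right) = \frac{1}{7928 - 177} - \frac{64289}{3} = \frac{1}{7751} - \frac{64289}{3} = - \frac{498304036}{23253}$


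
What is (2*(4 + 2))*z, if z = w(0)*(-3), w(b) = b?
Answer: 0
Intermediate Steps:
z = 0 (z = 0*(-3) = 0)
(2*(4 + 2))*z = (2*(4 + 2))*0 = (2*6)*0 = 12*0 = 0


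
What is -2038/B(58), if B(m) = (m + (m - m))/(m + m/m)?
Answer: -60121/29 ≈ -2073.1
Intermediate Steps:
B(m) = m/(1 + m) (B(m) = (m + 0)/(m + 1) = m/(1 + m))
-2038/B(58) = -2038/(58/(1 + 58)) = -2038/(58/59) = -2038/(58*(1/59)) = -2038/58/59 = -2038*59/58 = -60121/29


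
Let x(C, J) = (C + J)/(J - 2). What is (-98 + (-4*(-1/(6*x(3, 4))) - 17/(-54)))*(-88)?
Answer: 1621532/189 ≈ 8579.5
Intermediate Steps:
x(C, J) = (C + J)/(-2 + J)
(-98 + (-4*(-1/(6*x(3, 4))) - 17/(-54)))*(-88) = (-98 + (-4*(-(-2 + 4)/(6*(3 + 4))) - 17/(-54)))*(-88) = (-98 + (-4/((-6*7/2)) - 17*(-1/54)))*(-88) = (-98 + (-4/((-3*7)) + 17/54))*(-88) = (-98 + (-4/((-6*7/2)) + 17/54))*(-88) = (-98 + (-4/(-21) + 17/54))*(-88) = (-98 + (-4*(-1/21) + 17/54))*(-88) = (-98 + (4/21 + 17/54))*(-88) = (-98 + 191/378)*(-88) = -36853/378*(-88) = 1621532/189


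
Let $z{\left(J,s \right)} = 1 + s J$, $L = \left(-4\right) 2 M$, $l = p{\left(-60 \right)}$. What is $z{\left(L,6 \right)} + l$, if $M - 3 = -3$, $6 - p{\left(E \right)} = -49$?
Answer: $56$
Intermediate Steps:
$p{\left(E \right)} = 55$ ($p{\left(E \right)} = 6 - -49 = 6 + 49 = 55$)
$l = 55$
$M = 0$ ($M = 3 - 3 = 0$)
$L = 0$ ($L = \left(-4\right) 2 \cdot 0 = \left(-8\right) 0 = 0$)
$z{\left(J,s \right)} = 1 + J s$
$z{\left(L,6 \right)} + l = \left(1 + 0 \cdot 6\right) + 55 = \left(1 + 0\right) + 55 = 1 + 55 = 56$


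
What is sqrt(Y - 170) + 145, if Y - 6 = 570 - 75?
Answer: 145 + sqrt(331) ≈ 163.19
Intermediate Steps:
Y = 501 (Y = 6 + (570 - 75) = 6 + 495 = 501)
sqrt(Y - 170) + 145 = sqrt(501 - 170) + 145 = sqrt(331) + 145 = 145 + sqrt(331)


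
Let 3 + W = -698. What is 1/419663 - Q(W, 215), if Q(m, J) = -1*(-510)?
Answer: -214028129/419663 ≈ -510.00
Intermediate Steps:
W = -701 (W = -3 - 698 = -701)
Q(m, J) = 510
1/419663 - Q(W, 215) = 1/419663 - 1*510 = 1/419663 - 510 = -214028129/419663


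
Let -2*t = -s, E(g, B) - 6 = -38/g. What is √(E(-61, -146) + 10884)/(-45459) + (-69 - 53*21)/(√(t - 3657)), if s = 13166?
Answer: -591*√2926/1463 - 2*√10131002/2772999 ≈ -21.854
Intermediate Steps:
E(g, B) = 6 - 38/g
t = 6583 (t = -(-1)*13166/2 = -½*(-13166) = 6583)
√(E(-61, -146) + 10884)/(-45459) + (-69 - 53*21)/(√(t - 3657)) = √((6 - 38/(-61)) + 10884)/(-45459) + (-69 - 53*21)/(√(6583 - 3657)) = √((6 - 38*(-1/61)) + 10884)*(-1/45459) + (-69 - 1113)/(√2926) = √((6 + 38/61) + 10884)*(-1/45459) - 591*√2926/1463 = √(404/61 + 10884)*(-1/45459) - 591*√2926/1463 = √(664328/61)*(-1/45459) - 591*√2926/1463 = (2*√10131002/61)*(-1/45459) - 591*√2926/1463 = -2*√10131002/2772999 - 591*√2926/1463 = -591*√2926/1463 - 2*√10131002/2772999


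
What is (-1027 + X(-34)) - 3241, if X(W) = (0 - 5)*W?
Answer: -4098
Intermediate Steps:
X(W) = -5*W
(-1027 + X(-34)) - 3241 = (-1027 - 5*(-34)) - 3241 = (-1027 + 170) - 3241 = -857 - 3241 = -4098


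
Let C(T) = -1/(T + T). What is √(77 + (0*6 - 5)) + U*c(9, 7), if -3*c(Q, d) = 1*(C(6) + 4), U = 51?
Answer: -799/12 + 6*√2 ≈ -58.098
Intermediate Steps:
C(T) = -1/(2*T)
c(Q, d) = -47/36 (c(Q, d) = -(-½/6 + 4)/3 = -(-½*⅙ + 4)/3 = -(-1/12 + 4)/3 = -47/(3*12) = -⅓*47/12 = -47/36)
√(77 + (0*6 - 5)) + U*c(9, 7) = √(77 + (0*6 - 5)) + 51*(-47/36) = √(77 + (0 - 5)) - 799/12 = √(77 - 5) - 799/12 = √72 - 799/12 = 6*√2 - 799/12 = -799/12 + 6*√2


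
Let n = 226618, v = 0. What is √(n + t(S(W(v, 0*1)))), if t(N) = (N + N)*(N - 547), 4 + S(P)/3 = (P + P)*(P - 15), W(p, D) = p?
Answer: √240034 ≈ 489.93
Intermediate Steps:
S(P) = -12 + 6*P*(-15 + P) (S(P) = -12 + 3*((P + P)*(P - 15)) = -12 + 3*((2*P)*(-15 + P)) = -12 + 3*(2*P*(-15 + P)) = -12 + 6*P*(-15 + P))
t(N) = 2*N*(-547 + N) (t(N) = (2*N)*(-547 + N) = 2*N*(-547 + N))
√(n + t(S(W(v, 0*1)))) = √(226618 + 2*(-12 - 90*0 + 6*0²)*(-547 + (-12 - 90*0 + 6*0²))) = √(226618 + 2*(-12 + 0 + 6*0)*(-547 + (-12 + 0 + 6*0))) = √(226618 + 2*(-12 + 0 + 0)*(-547 + (-12 + 0 + 0))) = √(226618 + 2*(-12)*(-547 - 12)) = √(226618 + 2*(-12)*(-559)) = √(226618 + 13416) = √240034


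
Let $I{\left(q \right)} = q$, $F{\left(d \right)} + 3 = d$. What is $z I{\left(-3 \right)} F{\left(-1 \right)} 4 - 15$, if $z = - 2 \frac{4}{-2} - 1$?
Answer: $129$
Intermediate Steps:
$F{\left(d \right)} = -3 + d$
$z = 3$ ($z = - 2 \cdot 4 \left(- \frac{1}{2}\right) - 1 = \left(-2\right) \left(-2\right) - 1 = 4 - 1 = 3$)
$z I{\left(-3 \right)} F{\left(-1 \right)} 4 - 15 = 3 \left(-3\right) \left(-3 - 1\right) 4 - 15 = \left(-9\right) \left(-4\right) 4 - 15 = 36 \cdot 4 - 15 = 144 - 15 = 129$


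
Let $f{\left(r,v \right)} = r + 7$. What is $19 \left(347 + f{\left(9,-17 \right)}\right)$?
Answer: $6897$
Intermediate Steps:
$f{\left(r,v \right)} = 7 + r$
$19 \left(347 + f{\left(9,-17 \right)}\right) = 19 \left(347 + \left(7 + 9\right)\right) = 19 \left(347 + 16\right) = 19 \cdot 363 = 6897$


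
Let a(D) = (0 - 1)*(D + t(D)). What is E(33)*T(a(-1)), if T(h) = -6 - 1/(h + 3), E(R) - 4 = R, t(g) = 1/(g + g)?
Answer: -2072/9 ≈ -230.22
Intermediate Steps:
t(g) = 1/(2*g)
E(R) = 4 + R
a(D) = -D - 1/(2*D) (a(D) = (0 - 1)*(D + 1/(2*D)) = -(D + 1/(2*D)) = -D - 1/(2*D))
T(h) = -6 - 1/(3 + h)
E(33)*T(a(-1)) = (4 + 33)*((-19 - 6*(-1*(-1) - ½/(-1)))/(3 + (-1*(-1) - ½/(-1)))) = 37*((-19 - 6*(1 - ½*(-1)))/(3 + (1 - ½*(-1)))) = 37*((-19 - 6*(1 + ½))/(3 + (1 + ½))) = 37*((-19 - 6*3/2)/(3 + 3/2)) = 37*((-19 - 9)/(9/2)) = 37*((2/9)*(-28)) = 37*(-56/9) = -2072/9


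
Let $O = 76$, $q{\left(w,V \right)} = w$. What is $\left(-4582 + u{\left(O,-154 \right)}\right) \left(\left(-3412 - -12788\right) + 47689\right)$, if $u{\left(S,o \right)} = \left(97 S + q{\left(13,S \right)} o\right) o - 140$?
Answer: $-47461074630$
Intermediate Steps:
$u{\left(S,o \right)} = -140 + o \left(13 o + 97 S\right)$ ($u{\left(S,o \right)} = \left(97 S + 13 o\right) o - 140 = \left(13 o + 97 S\right) o - 140 = o \left(13 o + 97 S\right) - 140 = -140 + o \left(13 o + 97 S\right)$)
$\left(-4582 + u{\left(O,-154 \right)}\right) \left(\left(-3412 - -12788\right) + 47689\right) = \left(-4582 + \left(-140 + 13 \left(-154\right)^{2} + 97 \cdot 76 \left(-154\right)\right)\right) \left(\left(-3412 - -12788\right) + 47689\right) = \left(-4582 - 827120\right) \left(\left(-3412 + 12788\right) + 47689\right) = \left(-4582 - 827120\right) \left(9376 + 47689\right) = \left(-4582 - 827120\right) 57065 = \left(-831702\right) 57065 = -47461074630$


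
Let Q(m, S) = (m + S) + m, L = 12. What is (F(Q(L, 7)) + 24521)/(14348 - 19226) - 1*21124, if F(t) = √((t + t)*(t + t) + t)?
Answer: -103067393/4878 - 5*√155/4878 ≈ -21129.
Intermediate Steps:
Q(m, S) = S + 2*m (Q(m, S) = (S + m) + m = S + 2*m)
F(t) = √(t + 4*t²) (F(t) = √((2*t)*(2*t) + t) = √(4*t² + t) = √(t + 4*t²))
(F(Q(L, 7)) + 24521)/(14348 - 19226) - 1*21124 = (√((7 + 2*12)*(1 + 4*(7 + 2*12))) + 24521)/(14348 - 19226) - 1*21124 = (√((7 + 24)*(1 + 4*(7 + 24))) + 24521)/(-4878) - 21124 = (√(31*(1 + 4*31)) + 24521)*(-1/4878) - 21124 = (√(31*(1 + 124)) + 24521)*(-1/4878) - 21124 = (√(31*125) + 24521)*(-1/4878) - 21124 = (√3875 + 24521)*(-1/4878) - 21124 = (5*√155 + 24521)*(-1/4878) - 21124 = (24521 + 5*√155)*(-1/4878) - 21124 = (-24521/4878 - 5*√155/4878) - 21124 = -103067393/4878 - 5*√155/4878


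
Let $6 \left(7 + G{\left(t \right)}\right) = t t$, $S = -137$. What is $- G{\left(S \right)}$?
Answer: $- \frac{18727}{6} \approx -3121.2$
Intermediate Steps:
$G{\left(t \right)} = -7 + \frac{t^{2}}{6}$ ($G{\left(t \right)} = -7 + \frac{t t}{6} = -7 + \frac{t^{2}}{6}$)
$- G{\left(S \right)} = - (-7 + \frac{\left(-137\right)^{2}}{6}) = - (-7 + \frac{1}{6} \cdot 18769) = - (-7 + \frac{18769}{6}) = \left(-1\right) \frac{18727}{6} = - \frac{18727}{6}$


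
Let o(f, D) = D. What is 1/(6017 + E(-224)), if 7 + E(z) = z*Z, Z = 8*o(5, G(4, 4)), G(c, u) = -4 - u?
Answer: 1/20346 ≈ 4.9150e-5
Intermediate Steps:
Z = -64 (Z = 8*(-4 - 1*4) = 8*(-4 - 4) = 8*(-8) = -64)
E(z) = -7 - 64*z (E(z) = -7 + z*(-64) = -7 - 64*z)
1/(6017 + E(-224)) = 1/(6017 + (-7 - 64*(-224))) = 1/(6017 + (-7 + 14336)) = 1/(6017 + 14329) = 1/20346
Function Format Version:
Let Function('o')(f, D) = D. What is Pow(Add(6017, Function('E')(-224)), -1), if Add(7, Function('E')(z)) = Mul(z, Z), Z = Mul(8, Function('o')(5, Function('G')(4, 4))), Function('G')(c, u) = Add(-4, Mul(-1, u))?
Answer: Rational(1, 20346) ≈ 4.9150e-5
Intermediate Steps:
Z = -64 (Z = Mul(8, Add(-4, Mul(-1, 4))) = Mul(8, Add(-4, -4)) = Mul(8, -8) = -64)
Function('E')(z) = Add(-7, Mul(-64, z)) (Function('E')(z) = Add(-7, Mul(z, -64)) = Add(-7, Mul(-64, z)))
Pow(Add(6017, Function('E')(-224)), -1) = Pow(Add(6017, Add(-7, Mul(-64, -224))), -1) = Pow(Add(6017, Add(-7, 14336)), -1) = Pow(Add(6017, 14329), -1) = Pow(20346, -1) = Rational(1, 20346)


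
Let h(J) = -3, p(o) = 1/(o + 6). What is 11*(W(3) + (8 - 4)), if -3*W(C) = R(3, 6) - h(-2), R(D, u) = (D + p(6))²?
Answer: -803/432 ≈ -1.8588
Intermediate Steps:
p(o) = 1/(6 + o)
R(D, u) = (1/12 + D)² (R(D, u) = (D + 1/(6 + 6))² = (D + 1/12)² = (1/12 + D)²)
W(C) = -1801/432 (W(C) = -((1 + 12*3)²/144 - 1*(-3))/3 = -((1 + 36)²/144 + 3)/3 = -((1/144)*37² + 3)/3 = -((1/144)*1369 + 3)/3 = -(1369/144 + 3)/3 = -⅓*1801/144 = -1801/432)
11*(W(3) + (8 - 4)) = 11*(-1801/432 + (8 - 4)) = 11*(-1801/432 + 4) = 11*(-73/432) = -803/432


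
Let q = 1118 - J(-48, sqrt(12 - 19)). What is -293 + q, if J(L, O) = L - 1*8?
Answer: 881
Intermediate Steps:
J(L, O) = -8 + L (J(L, O) = L - 8 = -8 + L)
q = 1174 (q = 1118 - (-8 - 48) = 1118 - 1*(-56) = 1118 + 56 = 1174)
-293 + q = -293 + 1174 = 881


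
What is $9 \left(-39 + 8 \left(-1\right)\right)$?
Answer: $-423$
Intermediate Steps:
$9 \left(-39 + 8 \left(-1\right)\right) = 9 \left(-39 - 8\right) = 9 \left(-47\right) = -423$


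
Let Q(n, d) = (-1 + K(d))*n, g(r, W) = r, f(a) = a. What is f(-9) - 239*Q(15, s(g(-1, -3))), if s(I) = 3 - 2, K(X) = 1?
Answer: -9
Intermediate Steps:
s(I) = 1
Q(n, d) = 0 (Q(n, d) = (-1 + 1)*n = 0*n = 0)
f(-9) - 239*Q(15, s(g(-1, -3))) = -9 - 239*0 = -9 + 0 = -9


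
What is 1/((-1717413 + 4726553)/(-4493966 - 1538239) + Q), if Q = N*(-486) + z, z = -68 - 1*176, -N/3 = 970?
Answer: 1206441/1705926275228 ≈ 7.0721e-7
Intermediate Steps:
N = -2910 (N = -3*970 = -2910)
z = -244 (z = -68 - 176 = -244)
Q = 1414016 (Q = -2910*(-486) - 244 = 1414260 - 244 = 1414016)
1/((-1717413 + 4726553)/(-4493966 - 1538239) + Q) = 1/((-1717413 + 4726553)/(-4493966 - 1538239) + 1414016) = 1/(3009140/(-6032205) + 1414016) = 1/(3009140*(-1/6032205) + 1414016) = 1/(-601828/1206441 + 1414016) = 1/(1705926275228/1206441) = 1206441/1705926275228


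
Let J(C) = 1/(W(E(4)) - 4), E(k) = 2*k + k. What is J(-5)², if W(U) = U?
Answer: 1/64 ≈ 0.015625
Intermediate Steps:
E(k) = 3*k
J(C) = ⅛ (J(C) = 1/(3*4 - 4) = 1/(12 - 4) = 1/8 = ⅛)
J(-5)² = (⅛)² = 1/64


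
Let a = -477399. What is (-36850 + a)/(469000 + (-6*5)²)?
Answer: -514249/469900 ≈ -1.0944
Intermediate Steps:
(-36850 + a)/(469000 + (-6*5)²) = (-36850 - 477399)/(469000 + (-6*5)²) = -514249/(469000 + (-30)²) = -514249/(469000 + 900) = -514249/469900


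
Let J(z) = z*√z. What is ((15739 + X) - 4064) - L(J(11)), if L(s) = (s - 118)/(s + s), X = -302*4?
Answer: 20933/2 + 59*√11/121 ≈ 10468.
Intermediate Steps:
X = -1208
J(z) = z^(3/2)
L(s) = (-118 + s)/(2*s) (L(s) = (-118 + s)/((2*s)) = (-118 + s)*(1/(2*s)) = (-118 + s)/(2*s))
((15739 + X) - 4064) - L(J(11)) = ((15739 - 1208) - 4064) - (-118 + 11^(3/2))/(2*(11^(3/2))) = (14531 - 4064) - (-118 + 11*√11)/(2*(11*√11)) = 10467 - √11/121*(-118 + 11*√11)/2 = 10467 - √11*(-118 + 11*√11)/242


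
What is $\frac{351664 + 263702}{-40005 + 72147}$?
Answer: $\frac{102561}{5357} \approx 19.145$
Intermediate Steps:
$\frac{351664 + 263702}{-40005 + 72147} = \frac{615366}{32142} = 615366 \cdot \frac{1}{32142} = \frac{102561}{5357}$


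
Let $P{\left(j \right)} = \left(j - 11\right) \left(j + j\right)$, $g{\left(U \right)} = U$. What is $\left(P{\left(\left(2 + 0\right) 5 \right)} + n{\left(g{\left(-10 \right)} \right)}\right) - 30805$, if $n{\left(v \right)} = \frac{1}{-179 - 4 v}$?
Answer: $- \frac{4284676}{139} \approx -30825.0$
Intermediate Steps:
$P{\left(j \right)} = 2 j \left(-11 + j\right)$ ($P{\left(j \right)} = \left(-11 + j\right) 2 j = 2 j \left(-11 + j\right)$)
$\left(P{\left(\left(2 + 0\right) 5 \right)} + n{\left(g{\left(-10 \right)} \right)}\right) - 30805 = \left(2 \left(2 + 0\right) 5 \left(-11 + \left(2 + 0\right) 5\right) - \frac{1}{179 + 4 \left(-10\right)}\right) - 30805 = \left(2 \cdot 2 \cdot 5 \left(-11 + 2 \cdot 5\right) - \frac{1}{179 - 40}\right) - 30805 = \left(2 \cdot 10 \left(-11 + 10\right) - \frac{1}{139}\right) - 30805 = \left(2 \cdot 10 \left(-1\right) - \frac{1}{139}\right) - 30805 = \left(-20 - \frac{1}{139}\right) - 30805 = - \frac{2781}{139} - 30805 = - \frac{4284676}{139}$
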